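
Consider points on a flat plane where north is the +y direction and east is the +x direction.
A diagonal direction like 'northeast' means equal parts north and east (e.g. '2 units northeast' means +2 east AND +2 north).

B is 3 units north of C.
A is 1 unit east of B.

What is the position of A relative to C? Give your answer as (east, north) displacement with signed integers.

Answer: A is at (east=1, north=3) relative to C.

Derivation:
Place C at the origin (east=0, north=0).
  B is 3 units north of C: delta (east=+0, north=+3); B at (east=0, north=3).
  A is 1 unit east of B: delta (east=+1, north=+0); A at (east=1, north=3).
Therefore A relative to C: (east=1, north=3).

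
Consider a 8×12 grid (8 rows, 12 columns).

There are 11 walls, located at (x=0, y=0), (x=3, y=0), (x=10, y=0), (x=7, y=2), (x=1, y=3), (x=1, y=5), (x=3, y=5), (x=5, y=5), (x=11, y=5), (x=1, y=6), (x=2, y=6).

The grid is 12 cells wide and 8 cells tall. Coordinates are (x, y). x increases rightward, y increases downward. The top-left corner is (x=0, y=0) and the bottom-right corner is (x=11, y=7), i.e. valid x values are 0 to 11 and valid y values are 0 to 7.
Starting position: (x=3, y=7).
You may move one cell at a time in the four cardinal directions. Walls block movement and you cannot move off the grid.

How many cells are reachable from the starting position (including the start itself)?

Answer: Reachable cells: 85

Derivation:
BFS flood-fill from (x=3, y=7):
  Distance 0: (x=3, y=7)
  Distance 1: (x=3, y=6), (x=2, y=7), (x=4, y=7)
  Distance 2: (x=4, y=6), (x=1, y=7), (x=5, y=7)
  Distance 3: (x=4, y=5), (x=5, y=6), (x=0, y=7), (x=6, y=7)
  Distance 4: (x=4, y=4), (x=0, y=6), (x=6, y=6), (x=7, y=7)
  Distance 5: (x=4, y=3), (x=3, y=4), (x=5, y=4), (x=0, y=5), (x=6, y=5), (x=7, y=6), (x=8, y=7)
  Distance 6: (x=4, y=2), (x=3, y=3), (x=5, y=3), (x=0, y=4), (x=2, y=4), (x=6, y=4), (x=7, y=5), (x=8, y=6), (x=9, y=7)
  Distance 7: (x=4, y=1), (x=3, y=2), (x=5, y=2), (x=0, y=3), (x=2, y=3), (x=6, y=3), (x=1, y=4), (x=7, y=4), (x=2, y=5), (x=8, y=5), (x=9, y=6), (x=10, y=7)
  Distance 8: (x=4, y=0), (x=3, y=1), (x=5, y=1), (x=0, y=2), (x=2, y=2), (x=6, y=2), (x=7, y=3), (x=8, y=4), (x=9, y=5), (x=10, y=6), (x=11, y=7)
  Distance 9: (x=5, y=0), (x=0, y=1), (x=2, y=1), (x=6, y=1), (x=1, y=2), (x=8, y=3), (x=9, y=4), (x=10, y=5), (x=11, y=6)
  Distance 10: (x=2, y=0), (x=6, y=0), (x=1, y=1), (x=7, y=1), (x=8, y=2), (x=9, y=3), (x=10, y=4)
  Distance 11: (x=1, y=0), (x=7, y=0), (x=8, y=1), (x=9, y=2), (x=10, y=3), (x=11, y=4)
  Distance 12: (x=8, y=0), (x=9, y=1), (x=10, y=2), (x=11, y=3)
  Distance 13: (x=9, y=0), (x=10, y=1), (x=11, y=2)
  Distance 14: (x=11, y=1)
  Distance 15: (x=11, y=0)
Total reachable: 85 (grid has 85 open cells total)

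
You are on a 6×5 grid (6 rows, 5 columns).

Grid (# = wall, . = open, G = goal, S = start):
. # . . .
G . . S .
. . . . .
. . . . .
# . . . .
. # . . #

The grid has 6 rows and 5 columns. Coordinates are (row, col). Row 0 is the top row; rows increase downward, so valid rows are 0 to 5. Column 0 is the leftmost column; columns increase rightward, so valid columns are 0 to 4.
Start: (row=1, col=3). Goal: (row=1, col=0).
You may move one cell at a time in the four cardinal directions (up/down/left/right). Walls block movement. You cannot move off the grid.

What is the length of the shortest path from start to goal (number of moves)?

BFS from (row=1, col=3) until reaching (row=1, col=0):
  Distance 0: (row=1, col=3)
  Distance 1: (row=0, col=3), (row=1, col=2), (row=1, col=4), (row=2, col=3)
  Distance 2: (row=0, col=2), (row=0, col=4), (row=1, col=1), (row=2, col=2), (row=2, col=4), (row=3, col=3)
  Distance 3: (row=1, col=0), (row=2, col=1), (row=3, col=2), (row=3, col=4), (row=4, col=3)  <- goal reached here
One shortest path (3 moves): (row=1, col=3) -> (row=1, col=2) -> (row=1, col=1) -> (row=1, col=0)

Answer: Shortest path length: 3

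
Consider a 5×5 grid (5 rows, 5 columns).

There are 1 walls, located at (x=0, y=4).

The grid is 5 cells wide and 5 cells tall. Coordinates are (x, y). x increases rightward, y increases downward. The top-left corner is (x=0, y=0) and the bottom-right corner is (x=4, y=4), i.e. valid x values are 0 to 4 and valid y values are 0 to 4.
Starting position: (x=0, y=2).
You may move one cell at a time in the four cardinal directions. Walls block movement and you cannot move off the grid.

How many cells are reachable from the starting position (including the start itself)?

Answer: Reachable cells: 24

Derivation:
BFS flood-fill from (x=0, y=2):
  Distance 0: (x=0, y=2)
  Distance 1: (x=0, y=1), (x=1, y=2), (x=0, y=3)
  Distance 2: (x=0, y=0), (x=1, y=1), (x=2, y=2), (x=1, y=3)
  Distance 3: (x=1, y=0), (x=2, y=1), (x=3, y=2), (x=2, y=3), (x=1, y=4)
  Distance 4: (x=2, y=0), (x=3, y=1), (x=4, y=2), (x=3, y=3), (x=2, y=4)
  Distance 5: (x=3, y=0), (x=4, y=1), (x=4, y=3), (x=3, y=4)
  Distance 6: (x=4, y=0), (x=4, y=4)
Total reachable: 24 (grid has 24 open cells total)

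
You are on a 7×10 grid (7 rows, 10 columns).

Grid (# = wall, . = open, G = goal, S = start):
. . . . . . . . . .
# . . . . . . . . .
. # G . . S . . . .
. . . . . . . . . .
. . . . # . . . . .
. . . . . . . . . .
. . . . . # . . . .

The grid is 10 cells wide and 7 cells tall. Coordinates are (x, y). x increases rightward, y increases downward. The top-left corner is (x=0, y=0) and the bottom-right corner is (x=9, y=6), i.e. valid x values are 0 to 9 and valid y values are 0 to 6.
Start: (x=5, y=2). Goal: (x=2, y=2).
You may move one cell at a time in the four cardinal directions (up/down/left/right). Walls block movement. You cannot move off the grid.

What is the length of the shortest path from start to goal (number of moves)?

Answer: Shortest path length: 3

Derivation:
BFS from (x=5, y=2) until reaching (x=2, y=2):
  Distance 0: (x=5, y=2)
  Distance 1: (x=5, y=1), (x=4, y=2), (x=6, y=2), (x=5, y=3)
  Distance 2: (x=5, y=0), (x=4, y=1), (x=6, y=1), (x=3, y=2), (x=7, y=2), (x=4, y=3), (x=6, y=3), (x=5, y=4)
  Distance 3: (x=4, y=0), (x=6, y=0), (x=3, y=1), (x=7, y=1), (x=2, y=2), (x=8, y=2), (x=3, y=3), (x=7, y=3), (x=6, y=4), (x=5, y=5)  <- goal reached here
One shortest path (3 moves): (x=5, y=2) -> (x=4, y=2) -> (x=3, y=2) -> (x=2, y=2)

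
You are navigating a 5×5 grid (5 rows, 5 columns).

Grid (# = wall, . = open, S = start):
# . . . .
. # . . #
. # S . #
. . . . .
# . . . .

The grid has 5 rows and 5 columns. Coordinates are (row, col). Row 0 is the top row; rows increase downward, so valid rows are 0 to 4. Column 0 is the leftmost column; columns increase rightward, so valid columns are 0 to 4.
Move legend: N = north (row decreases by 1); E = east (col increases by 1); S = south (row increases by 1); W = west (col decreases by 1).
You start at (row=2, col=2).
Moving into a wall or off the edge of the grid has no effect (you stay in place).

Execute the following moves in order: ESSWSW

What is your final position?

Answer: Final position: (row=4, col=1)

Derivation:
Start: (row=2, col=2)
  E (east): (row=2, col=2) -> (row=2, col=3)
  S (south): (row=2, col=3) -> (row=3, col=3)
  S (south): (row=3, col=3) -> (row=4, col=3)
  W (west): (row=4, col=3) -> (row=4, col=2)
  S (south): blocked, stay at (row=4, col=2)
  W (west): (row=4, col=2) -> (row=4, col=1)
Final: (row=4, col=1)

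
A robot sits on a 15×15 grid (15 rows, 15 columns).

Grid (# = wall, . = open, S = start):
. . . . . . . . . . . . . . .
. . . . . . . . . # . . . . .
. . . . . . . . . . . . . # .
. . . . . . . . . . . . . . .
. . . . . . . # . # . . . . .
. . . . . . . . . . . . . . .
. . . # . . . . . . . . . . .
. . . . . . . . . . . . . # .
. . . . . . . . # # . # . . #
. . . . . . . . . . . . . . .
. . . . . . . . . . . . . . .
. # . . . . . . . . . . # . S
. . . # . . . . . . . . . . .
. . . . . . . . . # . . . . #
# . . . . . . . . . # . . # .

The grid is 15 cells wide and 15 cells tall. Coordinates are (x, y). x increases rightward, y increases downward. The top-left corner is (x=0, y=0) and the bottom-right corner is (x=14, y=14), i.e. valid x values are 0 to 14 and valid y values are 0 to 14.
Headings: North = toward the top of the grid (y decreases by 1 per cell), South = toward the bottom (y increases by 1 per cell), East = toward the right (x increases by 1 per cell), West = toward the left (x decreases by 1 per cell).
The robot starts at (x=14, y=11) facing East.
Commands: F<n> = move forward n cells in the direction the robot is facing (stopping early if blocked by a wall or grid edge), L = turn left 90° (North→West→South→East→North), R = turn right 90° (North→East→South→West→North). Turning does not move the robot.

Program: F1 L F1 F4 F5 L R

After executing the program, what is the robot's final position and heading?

Answer: Final position: (x=14, y=9), facing North

Derivation:
Start: (x=14, y=11), facing East
  F1: move forward 0/1 (blocked), now at (x=14, y=11)
  L: turn left, now facing North
  F1: move forward 1, now at (x=14, y=10)
  F4: move forward 1/4 (blocked), now at (x=14, y=9)
  F5: move forward 0/5 (blocked), now at (x=14, y=9)
  L: turn left, now facing West
  R: turn right, now facing North
Final: (x=14, y=9), facing North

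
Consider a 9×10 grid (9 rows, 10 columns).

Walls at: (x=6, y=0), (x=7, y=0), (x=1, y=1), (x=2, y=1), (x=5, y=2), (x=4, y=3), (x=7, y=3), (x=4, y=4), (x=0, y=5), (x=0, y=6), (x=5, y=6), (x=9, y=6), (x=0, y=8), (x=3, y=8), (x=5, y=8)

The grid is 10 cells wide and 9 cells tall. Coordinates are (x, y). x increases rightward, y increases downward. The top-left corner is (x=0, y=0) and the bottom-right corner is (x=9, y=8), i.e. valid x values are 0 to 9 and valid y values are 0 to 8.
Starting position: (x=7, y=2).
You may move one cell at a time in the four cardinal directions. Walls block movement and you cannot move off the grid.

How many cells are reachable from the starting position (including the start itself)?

BFS flood-fill from (x=7, y=2):
  Distance 0: (x=7, y=2)
  Distance 1: (x=7, y=1), (x=6, y=2), (x=8, y=2)
  Distance 2: (x=6, y=1), (x=8, y=1), (x=9, y=2), (x=6, y=3), (x=8, y=3)
  Distance 3: (x=8, y=0), (x=5, y=1), (x=9, y=1), (x=5, y=3), (x=9, y=3), (x=6, y=4), (x=8, y=4)
  Distance 4: (x=5, y=0), (x=9, y=0), (x=4, y=1), (x=5, y=4), (x=7, y=4), (x=9, y=4), (x=6, y=5), (x=8, y=5)
  Distance 5: (x=4, y=0), (x=3, y=1), (x=4, y=2), (x=5, y=5), (x=7, y=5), (x=9, y=5), (x=6, y=6), (x=8, y=6)
  Distance 6: (x=3, y=0), (x=3, y=2), (x=4, y=5), (x=7, y=6), (x=6, y=7), (x=8, y=7)
  Distance 7: (x=2, y=0), (x=2, y=2), (x=3, y=3), (x=3, y=5), (x=4, y=6), (x=5, y=7), (x=7, y=7), (x=9, y=7), (x=6, y=8), (x=8, y=8)
  Distance 8: (x=1, y=0), (x=1, y=2), (x=2, y=3), (x=3, y=4), (x=2, y=5), (x=3, y=6), (x=4, y=7), (x=7, y=8), (x=9, y=8)
  Distance 9: (x=0, y=0), (x=0, y=2), (x=1, y=3), (x=2, y=4), (x=1, y=5), (x=2, y=6), (x=3, y=7), (x=4, y=8)
  Distance 10: (x=0, y=1), (x=0, y=3), (x=1, y=4), (x=1, y=6), (x=2, y=7)
  Distance 11: (x=0, y=4), (x=1, y=7), (x=2, y=8)
  Distance 12: (x=0, y=7), (x=1, y=8)
Total reachable: 75 (grid has 75 open cells total)

Answer: Reachable cells: 75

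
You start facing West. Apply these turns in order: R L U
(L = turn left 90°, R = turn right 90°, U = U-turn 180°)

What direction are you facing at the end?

Answer: Final heading: East

Derivation:
Start: West
  R (right (90° clockwise)) -> North
  L (left (90° counter-clockwise)) -> West
  U (U-turn (180°)) -> East
Final: East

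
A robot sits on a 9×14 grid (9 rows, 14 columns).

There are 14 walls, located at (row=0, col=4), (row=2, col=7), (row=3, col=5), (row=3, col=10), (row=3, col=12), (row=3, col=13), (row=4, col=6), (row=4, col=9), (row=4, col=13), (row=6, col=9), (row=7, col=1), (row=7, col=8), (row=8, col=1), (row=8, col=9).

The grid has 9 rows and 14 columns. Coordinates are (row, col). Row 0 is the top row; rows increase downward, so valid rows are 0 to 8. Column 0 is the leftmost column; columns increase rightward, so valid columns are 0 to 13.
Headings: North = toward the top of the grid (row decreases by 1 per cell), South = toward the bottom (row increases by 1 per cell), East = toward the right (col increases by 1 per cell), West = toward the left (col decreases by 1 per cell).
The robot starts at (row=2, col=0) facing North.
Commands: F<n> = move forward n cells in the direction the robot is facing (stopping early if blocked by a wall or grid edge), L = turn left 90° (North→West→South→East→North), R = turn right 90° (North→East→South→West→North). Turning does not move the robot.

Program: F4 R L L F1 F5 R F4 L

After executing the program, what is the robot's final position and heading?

Answer: Final position: (row=0, col=0), facing West

Derivation:
Start: (row=2, col=0), facing North
  F4: move forward 2/4 (blocked), now at (row=0, col=0)
  R: turn right, now facing East
  L: turn left, now facing North
  L: turn left, now facing West
  F1: move forward 0/1 (blocked), now at (row=0, col=0)
  F5: move forward 0/5 (blocked), now at (row=0, col=0)
  R: turn right, now facing North
  F4: move forward 0/4 (blocked), now at (row=0, col=0)
  L: turn left, now facing West
Final: (row=0, col=0), facing West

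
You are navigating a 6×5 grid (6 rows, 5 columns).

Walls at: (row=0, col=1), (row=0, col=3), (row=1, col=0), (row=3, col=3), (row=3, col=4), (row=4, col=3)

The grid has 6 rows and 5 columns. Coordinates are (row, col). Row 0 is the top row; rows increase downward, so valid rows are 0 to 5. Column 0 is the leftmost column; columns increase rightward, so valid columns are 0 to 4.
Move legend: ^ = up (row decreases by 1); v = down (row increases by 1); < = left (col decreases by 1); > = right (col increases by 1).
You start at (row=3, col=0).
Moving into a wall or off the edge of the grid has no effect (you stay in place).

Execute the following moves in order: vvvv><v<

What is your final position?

Start: (row=3, col=0)
  v (down): (row=3, col=0) -> (row=4, col=0)
  v (down): (row=4, col=0) -> (row=5, col=0)
  v (down): blocked, stay at (row=5, col=0)
  v (down): blocked, stay at (row=5, col=0)
  > (right): (row=5, col=0) -> (row=5, col=1)
  < (left): (row=5, col=1) -> (row=5, col=0)
  v (down): blocked, stay at (row=5, col=0)
  < (left): blocked, stay at (row=5, col=0)
Final: (row=5, col=0)

Answer: Final position: (row=5, col=0)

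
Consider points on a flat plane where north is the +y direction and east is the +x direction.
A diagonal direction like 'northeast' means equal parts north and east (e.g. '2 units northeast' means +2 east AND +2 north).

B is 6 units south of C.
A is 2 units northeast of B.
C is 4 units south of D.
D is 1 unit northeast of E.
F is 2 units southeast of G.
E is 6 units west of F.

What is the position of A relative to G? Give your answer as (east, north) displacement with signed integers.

Place G at the origin (east=0, north=0).
  F is 2 units southeast of G: delta (east=+2, north=-2); F at (east=2, north=-2).
  E is 6 units west of F: delta (east=-6, north=+0); E at (east=-4, north=-2).
  D is 1 unit northeast of E: delta (east=+1, north=+1); D at (east=-3, north=-1).
  C is 4 units south of D: delta (east=+0, north=-4); C at (east=-3, north=-5).
  B is 6 units south of C: delta (east=+0, north=-6); B at (east=-3, north=-11).
  A is 2 units northeast of B: delta (east=+2, north=+2); A at (east=-1, north=-9).
Therefore A relative to G: (east=-1, north=-9).

Answer: A is at (east=-1, north=-9) relative to G.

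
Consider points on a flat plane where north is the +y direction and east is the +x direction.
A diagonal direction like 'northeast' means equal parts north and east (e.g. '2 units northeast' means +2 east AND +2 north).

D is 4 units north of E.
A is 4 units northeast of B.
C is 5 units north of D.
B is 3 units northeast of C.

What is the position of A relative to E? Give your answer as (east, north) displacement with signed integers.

Place E at the origin (east=0, north=0).
  D is 4 units north of E: delta (east=+0, north=+4); D at (east=0, north=4).
  C is 5 units north of D: delta (east=+0, north=+5); C at (east=0, north=9).
  B is 3 units northeast of C: delta (east=+3, north=+3); B at (east=3, north=12).
  A is 4 units northeast of B: delta (east=+4, north=+4); A at (east=7, north=16).
Therefore A relative to E: (east=7, north=16).

Answer: A is at (east=7, north=16) relative to E.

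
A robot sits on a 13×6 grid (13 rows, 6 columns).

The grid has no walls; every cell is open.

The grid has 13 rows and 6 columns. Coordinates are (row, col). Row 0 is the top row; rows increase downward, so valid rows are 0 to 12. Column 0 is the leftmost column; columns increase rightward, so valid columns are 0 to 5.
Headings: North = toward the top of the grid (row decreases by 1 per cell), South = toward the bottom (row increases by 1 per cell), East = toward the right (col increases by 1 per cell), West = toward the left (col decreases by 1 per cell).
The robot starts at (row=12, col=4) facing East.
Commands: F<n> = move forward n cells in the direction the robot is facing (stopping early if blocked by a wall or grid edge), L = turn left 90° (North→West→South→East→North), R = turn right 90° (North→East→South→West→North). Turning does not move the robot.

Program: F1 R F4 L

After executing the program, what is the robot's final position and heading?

Start: (row=12, col=4), facing East
  F1: move forward 1, now at (row=12, col=5)
  R: turn right, now facing South
  F4: move forward 0/4 (blocked), now at (row=12, col=5)
  L: turn left, now facing East
Final: (row=12, col=5), facing East

Answer: Final position: (row=12, col=5), facing East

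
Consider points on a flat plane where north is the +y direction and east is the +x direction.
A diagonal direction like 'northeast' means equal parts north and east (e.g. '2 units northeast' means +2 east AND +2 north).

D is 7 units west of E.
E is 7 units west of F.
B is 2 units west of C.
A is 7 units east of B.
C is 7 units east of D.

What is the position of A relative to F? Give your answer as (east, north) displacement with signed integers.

Place F at the origin (east=0, north=0).
  E is 7 units west of F: delta (east=-7, north=+0); E at (east=-7, north=0).
  D is 7 units west of E: delta (east=-7, north=+0); D at (east=-14, north=0).
  C is 7 units east of D: delta (east=+7, north=+0); C at (east=-7, north=0).
  B is 2 units west of C: delta (east=-2, north=+0); B at (east=-9, north=0).
  A is 7 units east of B: delta (east=+7, north=+0); A at (east=-2, north=0).
Therefore A relative to F: (east=-2, north=0).

Answer: A is at (east=-2, north=0) relative to F.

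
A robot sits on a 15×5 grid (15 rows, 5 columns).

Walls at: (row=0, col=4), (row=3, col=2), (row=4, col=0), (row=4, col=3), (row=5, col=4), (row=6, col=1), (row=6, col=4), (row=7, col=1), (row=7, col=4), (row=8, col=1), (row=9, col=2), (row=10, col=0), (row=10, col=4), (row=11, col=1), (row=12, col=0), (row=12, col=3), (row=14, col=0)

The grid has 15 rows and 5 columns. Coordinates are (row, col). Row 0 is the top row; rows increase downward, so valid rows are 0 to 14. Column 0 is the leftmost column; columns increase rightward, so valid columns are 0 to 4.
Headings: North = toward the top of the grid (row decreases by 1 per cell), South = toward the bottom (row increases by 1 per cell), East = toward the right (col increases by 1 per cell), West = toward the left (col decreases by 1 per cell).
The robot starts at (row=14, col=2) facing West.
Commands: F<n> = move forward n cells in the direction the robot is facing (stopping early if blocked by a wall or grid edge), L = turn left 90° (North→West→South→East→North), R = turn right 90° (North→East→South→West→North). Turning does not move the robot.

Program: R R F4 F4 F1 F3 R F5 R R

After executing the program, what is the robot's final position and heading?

Answer: Final position: (row=14, col=4), facing North

Derivation:
Start: (row=14, col=2), facing West
  R: turn right, now facing North
  R: turn right, now facing East
  F4: move forward 2/4 (blocked), now at (row=14, col=4)
  F4: move forward 0/4 (blocked), now at (row=14, col=4)
  F1: move forward 0/1 (blocked), now at (row=14, col=4)
  F3: move forward 0/3 (blocked), now at (row=14, col=4)
  R: turn right, now facing South
  F5: move forward 0/5 (blocked), now at (row=14, col=4)
  R: turn right, now facing West
  R: turn right, now facing North
Final: (row=14, col=4), facing North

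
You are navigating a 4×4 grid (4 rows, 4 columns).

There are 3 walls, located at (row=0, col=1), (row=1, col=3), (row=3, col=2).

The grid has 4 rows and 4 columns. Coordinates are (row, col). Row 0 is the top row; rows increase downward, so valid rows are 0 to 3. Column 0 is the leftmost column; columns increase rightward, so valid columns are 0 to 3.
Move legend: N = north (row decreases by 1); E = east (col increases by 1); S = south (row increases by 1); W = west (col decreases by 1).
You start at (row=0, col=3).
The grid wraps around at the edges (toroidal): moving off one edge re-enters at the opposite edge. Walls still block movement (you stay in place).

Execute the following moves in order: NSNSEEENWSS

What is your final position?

Start: (row=0, col=3)
  N (north): (row=0, col=3) -> (row=3, col=3)
  S (south): (row=3, col=3) -> (row=0, col=3)
  N (north): (row=0, col=3) -> (row=3, col=3)
  S (south): (row=3, col=3) -> (row=0, col=3)
  E (east): (row=0, col=3) -> (row=0, col=0)
  E (east): blocked, stay at (row=0, col=0)
  E (east): blocked, stay at (row=0, col=0)
  N (north): (row=0, col=0) -> (row=3, col=0)
  W (west): (row=3, col=0) -> (row=3, col=3)
  S (south): (row=3, col=3) -> (row=0, col=3)
  S (south): blocked, stay at (row=0, col=3)
Final: (row=0, col=3)

Answer: Final position: (row=0, col=3)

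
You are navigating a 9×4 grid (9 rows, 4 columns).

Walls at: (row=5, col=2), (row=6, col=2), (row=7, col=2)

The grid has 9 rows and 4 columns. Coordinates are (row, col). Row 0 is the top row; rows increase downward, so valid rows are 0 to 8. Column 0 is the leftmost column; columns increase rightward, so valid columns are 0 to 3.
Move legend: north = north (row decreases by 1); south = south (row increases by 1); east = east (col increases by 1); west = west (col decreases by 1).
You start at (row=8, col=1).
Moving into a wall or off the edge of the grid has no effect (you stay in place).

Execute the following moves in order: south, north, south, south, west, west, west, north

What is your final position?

Answer: Final position: (row=7, col=0)

Derivation:
Start: (row=8, col=1)
  south (south): blocked, stay at (row=8, col=1)
  north (north): (row=8, col=1) -> (row=7, col=1)
  south (south): (row=7, col=1) -> (row=8, col=1)
  south (south): blocked, stay at (row=8, col=1)
  west (west): (row=8, col=1) -> (row=8, col=0)
  west (west): blocked, stay at (row=8, col=0)
  west (west): blocked, stay at (row=8, col=0)
  north (north): (row=8, col=0) -> (row=7, col=0)
Final: (row=7, col=0)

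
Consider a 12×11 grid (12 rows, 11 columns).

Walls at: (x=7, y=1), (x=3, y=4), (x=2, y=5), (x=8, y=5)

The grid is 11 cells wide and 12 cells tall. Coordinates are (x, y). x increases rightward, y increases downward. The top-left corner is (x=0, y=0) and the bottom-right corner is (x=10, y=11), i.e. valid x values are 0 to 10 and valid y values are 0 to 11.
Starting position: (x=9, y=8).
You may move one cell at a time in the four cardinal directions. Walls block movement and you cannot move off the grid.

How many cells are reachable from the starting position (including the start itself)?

BFS flood-fill from (x=9, y=8):
  Distance 0: (x=9, y=8)
  Distance 1: (x=9, y=7), (x=8, y=8), (x=10, y=8), (x=9, y=9)
  Distance 2: (x=9, y=6), (x=8, y=7), (x=10, y=7), (x=7, y=8), (x=8, y=9), (x=10, y=9), (x=9, y=10)
  Distance 3: (x=9, y=5), (x=8, y=6), (x=10, y=6), (x=7, y=7), (x=6, y=8), (x=7, y=9), (x=8, y=10), (x=10, y=10), (x=9, y=11)
  Distance 4: (x=9, y=4), (x=10, y=5), (x=7, y=6), (x=6, y=7), (x=5, y=8), (x=6, y=9), (x=7, y=10), (x=8, y=11), (x=10, y=11)
  Distance 5: (x=9, y=3), (x=8, y=4), (x=10, y=4), (x=7, y=5), (x=6, y=6), (x=5, y=7), (x=4, y=8), (x=5, y=9), (x=6, y=10), (x=7, y=11)
  Distance 6: (x=9, y=2), (x=8, y=3), (x=10, y=3), (x=7, y=4), (x=6, y=5), (x=5, y=6), (x=4, y=7), (x=3, y=8), (x=4, y=9), (x=5, y=10), (x=6, y=11)
  Distance 7: (x=9, y=1), (x=8, y=2), (x=10, y=2), (x=7, y=3), (x=6, y=4), (x=5, y=5), (x=4, y=6), (x=3, y=7), (x=2, y=8), (x=3, y=9), (x=4, y=10), (x=5, y=11)
  Distance 8: (x=9, y=0), (x=8, y=1), (x=10, y=1), (x=7, y=2), (x=6, y=3), (x=5, y=4), (x=4, y=5), (x=3, y=6), (x=2, y=7), (x=1, y=8), (x=2, y=9), (x=3, y=10), (x=4, y=11)
  Distance 9: (x=8, y=0), (x=10, y=0), (x=6, y=2), (x=5, y=3), (x=4, y=4), (x=3, y=5), (x=2, y=6), (x=1, y=7), (x=0, y=8), (x=1, y=9), (x=2, y=10), (x=3, y=11)
  Distance 10: (x=7, y=0), (x=6, y=1), (x=5, y=2), (x=4, y=3), (x=1, y=6), (x=0, y=7), (x=0, y=9), (x=1, y=10), (x=2, y=11)
  Distance 11: (x=6, y=0), (x=5, y=1), (x=4, y=2), (x=3, y=3), (x=1, y=5), (x=0, y=6), (x=0, y=10), (x=1, y=11)
  Distance 12: (x=5, y=0), (x=4, y=1), (x=3, y=2), (x=2, y=3), (x=1, y=4), (x=0, y=5), (x=0, y=11)
  Distance 13: (x=4, y=0), (x=3, y=1), (x=2, y=2), (x=1, y=3), (x=0, y=4), (x=2, y=4)
  Distance 14: (x=3, y=0), (x=2, y=1), (x=1, y=2), (x=0, y=3)
  Distance 15: (x=2, y=0), (x=1, y=1), (x=0, y=2)
  Distance 16: (x=1, y=0), (x=0, y=1)
  Distance 17: (x=0, y=0)
Total reachable: 128 (grid has 128 open cells total)

Answer: Reachable cells: 128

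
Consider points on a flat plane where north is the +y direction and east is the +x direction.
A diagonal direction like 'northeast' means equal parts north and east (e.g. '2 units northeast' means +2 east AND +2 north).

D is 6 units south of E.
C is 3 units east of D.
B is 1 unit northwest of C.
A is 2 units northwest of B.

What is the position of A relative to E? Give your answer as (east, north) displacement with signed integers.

Place E at the origin (east=0, north=0).
  D is 6 units south of E: delta (east=+0, north=-6); D at (east=0, north=-6).
  C is 3 units east of D: delta (east=+3, north=+0); C at (east=3, north=-6).
  B is 1 unit northwest of C: delta (east=-1, north=+1); B at (east=2, north=-5).
  A is 2 units northwest of B: delta (east=-2, north=+2); A at (east=0, north=-3).
Therefore A relative to E: (east=0, north=-3).

Answer: A is at (east=0, north=-3) relative to E.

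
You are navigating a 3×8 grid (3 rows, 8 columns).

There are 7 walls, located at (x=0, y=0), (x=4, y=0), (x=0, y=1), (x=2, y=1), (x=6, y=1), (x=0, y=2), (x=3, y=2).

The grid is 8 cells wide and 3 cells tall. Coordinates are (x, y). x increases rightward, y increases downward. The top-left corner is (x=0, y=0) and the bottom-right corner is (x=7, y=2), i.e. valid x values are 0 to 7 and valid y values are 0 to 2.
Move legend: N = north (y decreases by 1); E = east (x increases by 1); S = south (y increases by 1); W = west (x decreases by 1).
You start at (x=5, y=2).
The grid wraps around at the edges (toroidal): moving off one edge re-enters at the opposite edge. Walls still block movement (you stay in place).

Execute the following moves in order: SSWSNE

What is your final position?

Answer: Final position: (x=5, y=1)

Derivation:
Start: (x=5, y=2)
  S (south): (x=5, y=2) -> (x=5, y=0)
  S (south): (x=5, y=0) -> (x=5, y=1)
  W (west): (x=5, y=1) -> (x=4, y=1)
  S (south): (x=4, y=1) -> (x=4, y=2)
  N (north): (x=4, y=2) -> (x=4, y=1)
  E (east): (x=4, y=1) -> (x=5, y=1)
Final: (x=5, y=1)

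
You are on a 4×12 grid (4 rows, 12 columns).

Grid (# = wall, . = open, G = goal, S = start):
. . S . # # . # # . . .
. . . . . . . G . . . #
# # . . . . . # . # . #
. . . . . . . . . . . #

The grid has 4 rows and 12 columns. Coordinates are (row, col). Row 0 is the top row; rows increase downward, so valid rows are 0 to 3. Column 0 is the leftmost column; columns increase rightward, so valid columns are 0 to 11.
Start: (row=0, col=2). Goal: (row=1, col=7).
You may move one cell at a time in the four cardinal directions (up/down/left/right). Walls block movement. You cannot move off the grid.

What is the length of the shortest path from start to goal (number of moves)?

Answer: Shortest path length: 6

Derivation:
BFS from (row=0, col=2) until reaching (row=1, col=7):
  Distance 0: (row=0, col=2)
  Distance 1: (row=0, col=1), (row=0, col=3), (row=1, col=2)
  Distance 2: (row=0, col=0), (row=1, col=1), (row=1, col=3), (row=2, col=2)
  Distance 3: (row=1, col=0), (row=1, col=4), (row=2, col=3), (row=3, col=2)
  Distance 4: (row=1, col=5), (row=2, col=4), (row=3, col=1), (row=3, col=3)
  Distance 5: (row=1, col=6), (row=2, col=5), (row=3, col=0), (row=3, col=4)
  Distance 6: (row=0, col=6), (row=1, col=7), (row=2, col=6), (row=3, col=5)  <- goal reached here
One shortest path (6 moves): (row=0, col=2) -> (row=0, col=3) -> (row=1, col=3) -> (row=1, col=4) -> (row=1, col=5) -> (row=1, col=6) -> (row=1, col=7)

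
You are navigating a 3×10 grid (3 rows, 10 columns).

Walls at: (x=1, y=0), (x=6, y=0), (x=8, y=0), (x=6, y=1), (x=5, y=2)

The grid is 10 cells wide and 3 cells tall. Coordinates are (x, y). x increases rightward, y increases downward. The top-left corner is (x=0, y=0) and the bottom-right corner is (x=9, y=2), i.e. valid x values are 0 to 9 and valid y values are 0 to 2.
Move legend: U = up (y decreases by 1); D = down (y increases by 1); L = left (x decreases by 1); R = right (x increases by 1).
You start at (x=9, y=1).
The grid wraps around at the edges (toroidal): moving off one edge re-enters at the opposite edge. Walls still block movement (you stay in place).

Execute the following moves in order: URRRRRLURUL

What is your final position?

Answer: Final position: (x=9, y=1)

Derivation:
Start: (x=9, y=1)
  U (up): (x=9, y=1) -> (x=9, y=0)
  R (right): (x=9, y=0) -> (x=0, y=0)
  [×4]R (right): blocked, stay at (x=0, y=0)
  L (left): (x=0, y=0) -> (x=9, y=0)
  U (up): (x=9, y=0) -> (x=9, y=2)
  R (right): (x=9, y=2) -> (x=0, y=2)
  U (up): (x=0, y=2) -> (x=0, y=1)
  L (left): (x=0, y=1) -> (x=9, y=1)
Final: (x=9, y=1)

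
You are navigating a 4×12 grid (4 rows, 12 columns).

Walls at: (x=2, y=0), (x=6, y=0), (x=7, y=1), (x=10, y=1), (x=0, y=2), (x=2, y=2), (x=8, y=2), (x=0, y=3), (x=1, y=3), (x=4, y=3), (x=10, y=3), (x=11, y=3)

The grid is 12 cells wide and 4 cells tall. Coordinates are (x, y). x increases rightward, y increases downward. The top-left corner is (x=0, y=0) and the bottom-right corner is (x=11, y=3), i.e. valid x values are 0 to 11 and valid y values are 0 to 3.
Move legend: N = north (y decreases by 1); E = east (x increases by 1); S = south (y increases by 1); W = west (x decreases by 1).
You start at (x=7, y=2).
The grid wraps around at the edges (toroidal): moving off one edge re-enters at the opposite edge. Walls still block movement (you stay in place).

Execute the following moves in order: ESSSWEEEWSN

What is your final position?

Start: (x=7, y=2)
  E (east): blocked, stay at (x=7, y=2)
  S (south): (x=7, y=2) -> (x=7, y=3)
  S (south): (x=7, y=3) -> (x=7, y=0)
  S (south): blocked, stay at (x=7, y=0)
  W (west): blocked, stay at (x=7, y=0)
  E (east): (x=7, y=0) -> (x=8, y=0)
  E (east): (x=8, y=0) -> (x=9, y=0)
  E (east): (x=9, y=0) -> (x=10, y=0)
  W (west): (x=10, y=0) -> (x=9, y=0)
  S (south): (x=9, y=0) -> (x=9, y=1)
  N (north): (x=9, y=1) -> (x=9, y=0)
Final: (x=9, y=0)

Answer: Final position: (x=9, y=0)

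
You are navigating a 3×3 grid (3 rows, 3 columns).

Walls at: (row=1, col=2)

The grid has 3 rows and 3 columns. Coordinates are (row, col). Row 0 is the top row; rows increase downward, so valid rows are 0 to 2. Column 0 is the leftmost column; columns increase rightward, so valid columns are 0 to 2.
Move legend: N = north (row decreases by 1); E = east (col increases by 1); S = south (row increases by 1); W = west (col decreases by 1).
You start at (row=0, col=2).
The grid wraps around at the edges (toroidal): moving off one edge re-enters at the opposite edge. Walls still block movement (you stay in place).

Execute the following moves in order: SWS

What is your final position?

Answer: Final position: (row=1, col=1)

Derivation:
Start: (row=0, col=2)
  S (south): blocked, stay at (row=0, col=2)
  W (west): (row=0, col=2) -> (row=0, col=1)
  S (south): (row=0, col=1) -> (row=1, col=1)
Final: (row=1, col=1)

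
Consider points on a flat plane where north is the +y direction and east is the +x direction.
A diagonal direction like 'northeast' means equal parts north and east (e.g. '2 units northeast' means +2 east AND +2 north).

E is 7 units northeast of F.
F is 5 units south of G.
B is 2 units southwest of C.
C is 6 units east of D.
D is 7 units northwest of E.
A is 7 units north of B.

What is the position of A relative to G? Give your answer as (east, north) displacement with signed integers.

Answer: A is at (east=4, north=14) relative to G.

Derivation:
Place G at the origin (east=0, north=0).
  F is 5 units south of G: delta (east=+0, north=-5); F at (east=0, north=-5).
  E is 7 units northeast of F: delta (east=+7, north=+7); E at (east=7, north=2).
  D is 7 units northwest of E: delta (east=-7, north=+7); D at (east=0, north=9).
  C is 6 units east of D: delta (east=+6, north=+0); C at (east=6, north=9).
  B is 2 units southwest of C: delta (east=-2, north=-2); B at (east=4, north=7).
  A is 7 units north of B: delta (east=+0, north=+7); A at (east=4, north=14).
Therefore A relative to G: (east=4, north=14).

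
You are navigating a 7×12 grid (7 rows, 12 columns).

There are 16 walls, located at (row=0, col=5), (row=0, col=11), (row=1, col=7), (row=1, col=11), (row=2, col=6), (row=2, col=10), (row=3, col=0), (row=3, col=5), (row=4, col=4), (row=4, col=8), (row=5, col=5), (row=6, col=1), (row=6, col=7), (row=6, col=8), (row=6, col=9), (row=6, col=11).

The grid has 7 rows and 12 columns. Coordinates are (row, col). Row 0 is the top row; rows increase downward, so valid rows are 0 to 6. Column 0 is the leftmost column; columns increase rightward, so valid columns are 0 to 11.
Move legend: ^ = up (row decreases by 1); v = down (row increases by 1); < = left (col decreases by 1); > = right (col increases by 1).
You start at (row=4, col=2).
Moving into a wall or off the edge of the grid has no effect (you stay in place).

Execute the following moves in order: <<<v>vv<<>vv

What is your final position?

Answer: Final position: (row=5, col=1)

Derivation:
Start: (row=4, col=2)
  < (left): (row=4, col=2) -> (row=4, col=1)
  < (left): (row=4, col=1) -> (row=4, col=0)
  < (left): blocked, stay at (row=4, col=0)
  v (down): (row=4, col=0) -> (row=5, col=0)
  > (right): (row=5, col=0) -> (row=5, col=1)
  v (down): blocked, stay at (row=5, col=1)
  v (down): blocked, stay at (row=5, col=1)
  < (left): (row=5, col=1) -> (row=5, col=0)
  < (left): blocked, stay at (row=5, col=0)
  > (right): (row=5, col=0) -> (row=5, col=1)
  v (down): blocked, stay at (row=5, col=1)
  v (down): blocked, stay at (row=5, col=1)
Final: (row=5, col=1)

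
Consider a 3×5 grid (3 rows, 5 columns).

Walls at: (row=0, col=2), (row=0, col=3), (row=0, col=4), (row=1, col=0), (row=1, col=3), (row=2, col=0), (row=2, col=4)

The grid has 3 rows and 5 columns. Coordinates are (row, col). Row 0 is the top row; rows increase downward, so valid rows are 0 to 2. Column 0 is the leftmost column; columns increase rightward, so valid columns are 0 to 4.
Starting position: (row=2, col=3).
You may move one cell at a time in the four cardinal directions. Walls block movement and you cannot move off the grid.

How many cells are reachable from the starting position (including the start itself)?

Answer: Reachable cells: 7

Derivation:
BFS flood-fill from (row=2, col=3):
  Distance 0: (row=2, col=3)
  Distance 1: (row=2, col=2)
  Distance 2: (row=1, col=2), (row=2, col=1)
  Distance 3: (row=1, col=1)
  Distance 4: (row=0, col=1)
  Distance 5: (row=0, col=0)
Total reachable: 7 (grid has 8 open cells total)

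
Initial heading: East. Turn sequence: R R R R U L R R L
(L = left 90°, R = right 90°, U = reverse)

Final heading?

Answer: Final heading: West

Derivation:
Start: East
  R (right (90° clockwise)) -> South
  R (right (90° clockwise)) -> West
  R (right (90° clockwise)) -> North
  R (right (90° clockwise)) -> East
  U (U-turn (180°)) -> West
  L (left (90° counter-clockwise)) -> South
  R (right (90° clockwise)) -> West
  R (right (90° clockwise)) -> North
  L (left (90° counter-clockwise)) -> West
Final: West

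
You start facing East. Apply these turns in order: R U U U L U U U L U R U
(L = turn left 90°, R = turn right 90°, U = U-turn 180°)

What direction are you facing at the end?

Answer: Final heading: East

Derivation:
Start: East
  R (right (90° clockwise)) -> South
  U (U-turn (180°)) -> North
  U (U-turn (180°)) -> South
  U (U-turn (180°)) -> North
  L (left (90° counter-clockwise)) -> West
  U (U-turn (180°)) -> East
  U (U-turn (180°)) -> West
  U (U-turn (180°)) -> East
  L (left (90° counter-clockwise)) -> North
  U (U-turn (180°)) -> South
  R (right (90° clockwise)) -> West
  U (U-turn (180°)) -> East
Final: East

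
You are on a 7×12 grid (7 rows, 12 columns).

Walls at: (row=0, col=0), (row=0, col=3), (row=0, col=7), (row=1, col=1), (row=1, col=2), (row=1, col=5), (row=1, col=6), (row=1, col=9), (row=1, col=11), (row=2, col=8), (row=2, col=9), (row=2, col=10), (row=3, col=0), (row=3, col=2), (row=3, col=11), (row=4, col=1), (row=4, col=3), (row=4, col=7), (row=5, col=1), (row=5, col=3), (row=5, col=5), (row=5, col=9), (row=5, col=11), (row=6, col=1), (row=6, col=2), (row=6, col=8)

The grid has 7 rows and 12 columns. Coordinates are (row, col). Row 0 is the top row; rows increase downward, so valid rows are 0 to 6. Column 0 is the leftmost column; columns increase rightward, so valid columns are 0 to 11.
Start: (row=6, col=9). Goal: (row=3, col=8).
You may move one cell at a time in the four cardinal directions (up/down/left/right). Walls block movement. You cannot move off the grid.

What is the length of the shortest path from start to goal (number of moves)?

Answer: Shortest path length: 6

Derivation:
BFS from (row=6, col=9) until reaching (row=3, col=8):
  Distance 0: (row=6, col=9)
  Distance 1: (row=6, col=10)
  Distance 2: (row=5, col=10), (row=6, col=11)
  Distance 3: (row=4, col=10)
  Distance 4: (row=3, col=10), (row=4, col=9), (row=4, col=11)
  Distance 5: (row=3, col=9), (row=4, col=8)
  Distance 6: (row=3, col=8), (row=5, col=8)  <- goal reached here
One shortest path (6 moves): (row=6, col=9) -> (row=6, col=10) -> (row=5, col=10) -> (row=4, col=10) -> (row=4, col=9) -> (row=4, col=8) -> (row=3, col=8)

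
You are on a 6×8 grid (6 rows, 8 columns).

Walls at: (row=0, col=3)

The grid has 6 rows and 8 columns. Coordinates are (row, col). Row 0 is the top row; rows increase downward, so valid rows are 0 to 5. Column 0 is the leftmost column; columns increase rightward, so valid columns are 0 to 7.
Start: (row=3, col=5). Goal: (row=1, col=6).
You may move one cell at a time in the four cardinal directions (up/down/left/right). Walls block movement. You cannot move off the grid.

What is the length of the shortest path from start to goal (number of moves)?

Answer: Shortest path length: 3

Derivation:
BFS from (row=3, col=5) until reaching (row=1, col=6):
  Distance 0: (row=3, col=5)
  Distance 1: (row=2, col=5), (row=3, col=4), (row=3, col=6), (row=4, col=5)
  Distance 2: (row=1, col=5), (row=2, col=4), (row=2, col=6), (row=3, col=3), (row=3, col=7), (row=4, col=4), (row=4, col=6), (row=5, col=5)
  Distance 3: (row=0, col=5), (row=1, col=4), (row=1, col=6), (row=2, col=3), (row=2, col=7), (row=3, col=2), (row=4, col=3), (row=4, col=7), (row=5, col=4), (row=5, col=6)  <- goal reached here
One shortest path (3 moves): (row=3, col=5) -> (row=3, col=6) -> (row=2, col=6) -> (row=1, col=6)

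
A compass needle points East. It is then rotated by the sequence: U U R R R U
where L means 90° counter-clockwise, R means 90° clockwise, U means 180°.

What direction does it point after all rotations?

Start: East
  U (U-turn (180°)) -> West
  U (U-turn (180°)) -> East
  R (right (90° clockwise)) -> South
  R (right (90° clockwise)) -> West
  R (right (90° clockwise)) -> North
  U (U-turn (180°)) -> South
Final: South

Answer: Final heading: South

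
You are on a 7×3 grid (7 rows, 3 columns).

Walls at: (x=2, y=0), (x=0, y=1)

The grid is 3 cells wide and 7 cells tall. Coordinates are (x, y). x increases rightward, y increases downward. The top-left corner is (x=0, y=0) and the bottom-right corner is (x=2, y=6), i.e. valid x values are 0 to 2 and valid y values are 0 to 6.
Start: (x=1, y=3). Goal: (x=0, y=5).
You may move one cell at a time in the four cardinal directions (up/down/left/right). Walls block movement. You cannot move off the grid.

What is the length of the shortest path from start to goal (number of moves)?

Answer: Shortest path length: 3

Derivation:
BFS from (x=1, y=3) until reaching (x=0, y=5):
  Distance 0: (x=1, y=3)
  Distance 1: (x=1, y=2), (x=0, y=3), (x=2, y=3), (x=1, y=4)
  Distance 2: (x=1, y=1), (x=0, y=2), (x=2, y=2), (x=0, y=4), (x=2, y=4), (x=1, y=5)
  Distance 3: (x=1, y=0), (x=2, y=1), (x=0, y=5), (x=2, y=5), (x=1, y=6)  <- goal reached here
One shortest path (3 moves): (x=1, y=3) -> (x=0, y=3) -> (x=0, y=4) -> (x=0, y=5)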